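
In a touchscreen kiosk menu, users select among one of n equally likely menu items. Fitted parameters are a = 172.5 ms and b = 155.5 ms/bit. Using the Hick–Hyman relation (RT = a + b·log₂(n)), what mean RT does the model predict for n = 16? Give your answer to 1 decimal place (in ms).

794.5 ms

log₂(16) = 4 bits, so RT = 172.5 + 155.5 × 4 ≈ 794.500 ms.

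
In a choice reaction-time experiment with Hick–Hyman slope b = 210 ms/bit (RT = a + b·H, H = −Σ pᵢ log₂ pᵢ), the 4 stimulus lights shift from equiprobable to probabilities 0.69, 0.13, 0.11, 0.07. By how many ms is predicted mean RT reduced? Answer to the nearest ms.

132 ms

The RT saving is b·ΔH. Equiprobable H₀ = log₂(4) = 2.0000 bits; with the given probabilities H = 1.3709 bits.
b·(H₀ − H) = 210 × (2.0000 − 1.3709) = 132.12 ms.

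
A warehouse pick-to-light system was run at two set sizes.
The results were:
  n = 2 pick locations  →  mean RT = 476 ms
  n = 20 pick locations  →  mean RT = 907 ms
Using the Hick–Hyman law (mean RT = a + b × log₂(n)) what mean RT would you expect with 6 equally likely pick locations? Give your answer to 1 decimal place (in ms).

RT is linear in log₂ n, so two points fix the line:
  b = (907 − 476) / (log₂ 20 − log₂ 2) = 431 / (4.3219 − 1) = 129.744 ms/bit
  a = 476 − 129.744 × 1 = 346.256 ms
Then RT(6) = 346.256 + 129.744 × log₂ 6 = 346.256 + 129.744 × 2.5850 ≈ 681.639 ms.

681.6 ms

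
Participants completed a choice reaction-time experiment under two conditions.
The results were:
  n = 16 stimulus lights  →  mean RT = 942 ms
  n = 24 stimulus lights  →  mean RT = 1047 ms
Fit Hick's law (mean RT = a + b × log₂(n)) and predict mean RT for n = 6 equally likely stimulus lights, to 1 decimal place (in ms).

688.0 ms

Solve the two-equation system in a and b:
  b = (1047 − 942) / (log₂ 24 − log₂ 16) = 105 / (4.5850 − 4) = 179.499 ms/bit
  a = 942 − 179.499 × 4 = 224.005 ms
Then RT(6) = 224.005 + 179.499 × log₂ 6 = 224.005 + 179.499 × 2.5850 ≈ 688.003 ms.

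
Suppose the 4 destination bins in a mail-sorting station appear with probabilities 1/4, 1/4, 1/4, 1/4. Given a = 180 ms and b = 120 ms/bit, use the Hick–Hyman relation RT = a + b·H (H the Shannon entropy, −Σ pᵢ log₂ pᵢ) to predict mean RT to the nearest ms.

H = −Σ pᵢ log₂ pᵢ = 0.25·2 + 0.25·2 + 0.25·2 + 0.25·2 = 2.000 bits.
RT = 180 + 120 × 2.000 = 420.00 ms.

420 ms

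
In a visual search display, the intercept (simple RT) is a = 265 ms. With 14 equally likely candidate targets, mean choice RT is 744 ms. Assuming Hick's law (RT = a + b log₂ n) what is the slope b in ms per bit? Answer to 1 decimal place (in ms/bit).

125.8 ms/bit

log₂(14) = 3.8074 bits.
b = (RT − a)/log₂ n = (744 − 265) / 3.8074 = 125.809 ms/bit.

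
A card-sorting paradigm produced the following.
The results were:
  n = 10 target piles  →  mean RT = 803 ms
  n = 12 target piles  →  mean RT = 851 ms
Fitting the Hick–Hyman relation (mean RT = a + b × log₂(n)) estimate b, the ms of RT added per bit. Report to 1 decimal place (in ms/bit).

182.5 ms/bit

Slope: b = (851 − 803) / (log₂ 12 − log₂ 10) = 48/0.2630 = 182.486 ms/bit.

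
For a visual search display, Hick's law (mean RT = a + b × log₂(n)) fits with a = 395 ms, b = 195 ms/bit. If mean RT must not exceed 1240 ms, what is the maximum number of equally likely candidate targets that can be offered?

Information budget: (1240 − 395)/195 = 4.3333 bits, so n ≤ 2^4.3333 = 20.159 → at most 20.

20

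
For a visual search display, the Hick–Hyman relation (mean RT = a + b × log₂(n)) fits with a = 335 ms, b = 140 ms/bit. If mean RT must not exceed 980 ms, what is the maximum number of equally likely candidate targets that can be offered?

Information budget: (980 − 335)/140 = 4.6071 bits, so n ≤ 2^4.6071 = 24.372 → at most 24.

24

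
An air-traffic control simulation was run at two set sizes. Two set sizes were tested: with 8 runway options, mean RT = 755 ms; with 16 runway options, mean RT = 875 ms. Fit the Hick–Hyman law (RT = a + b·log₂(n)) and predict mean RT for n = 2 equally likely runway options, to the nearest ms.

515 ms

With log₂ n on the abscissa the relation is linear; from the two conditions:
  b = (875 − 755) / (log₂ 16 − log₂ 8) = 120 / (4 − 3) = 120 ms/bit
  a = 755 − 120 × 3 = 395 ms
Then RT(2) = 395 + 120 × log₂ 2 = 395 + 120 × 1 ≈ 515.000 ms.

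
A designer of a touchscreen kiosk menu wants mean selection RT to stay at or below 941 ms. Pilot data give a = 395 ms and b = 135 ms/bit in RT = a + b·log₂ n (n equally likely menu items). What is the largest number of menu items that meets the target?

Set 395 + 135·log₂ n ≤ 941 → log₂ n ≤ (941 − 395)/135 = 4.0444.
So n ≤ 2^4.0444 = 16.501; the largest integer n is 16.

16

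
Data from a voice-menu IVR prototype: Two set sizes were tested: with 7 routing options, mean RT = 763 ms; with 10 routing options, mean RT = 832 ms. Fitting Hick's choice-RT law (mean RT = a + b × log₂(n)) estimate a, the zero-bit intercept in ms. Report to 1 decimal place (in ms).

386.6 ms

The slope on a log₂ axis is (832 − 763) / (3.3219 − 2.8074) = 134.092 ms/bit.
Intercept: a = 763 − 134.092·log₂(7) = 386.557 ms.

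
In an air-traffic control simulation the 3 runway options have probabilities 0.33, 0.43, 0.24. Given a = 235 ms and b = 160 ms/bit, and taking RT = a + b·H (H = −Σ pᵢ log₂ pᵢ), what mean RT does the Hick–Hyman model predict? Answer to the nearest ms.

H = 0.33·log₂(1/0.33) + 0.43·log₂(1/0.43) + 0.24·log₂(1/0.24) = 1.5455 bits.
RT = 235 + 160 × 1.5455 = 482.28 ms.

482 ms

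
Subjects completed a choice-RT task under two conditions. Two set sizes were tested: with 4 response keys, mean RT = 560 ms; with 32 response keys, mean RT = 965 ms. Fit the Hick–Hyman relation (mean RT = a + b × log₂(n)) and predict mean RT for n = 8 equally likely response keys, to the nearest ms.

695 ms

Fit slope and intercept:
  b = (965 − 560) / (log₂ 32 − log₂ 4) = 405 / (5 − 2) = 135 ms/bit
  a = 560 − 135 × 2 = 290 ms
Then RT(8) = 290 + 135 × log₂ 8 = 290 + 135 × 3 ≈ 695.000 ms.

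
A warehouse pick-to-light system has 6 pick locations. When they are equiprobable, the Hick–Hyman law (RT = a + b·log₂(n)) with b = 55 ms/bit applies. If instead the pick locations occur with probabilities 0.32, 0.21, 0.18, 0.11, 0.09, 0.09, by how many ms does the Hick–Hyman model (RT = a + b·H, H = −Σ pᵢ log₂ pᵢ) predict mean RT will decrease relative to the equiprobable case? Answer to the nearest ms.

The RT saving is b·ΔH. Equiprobable H₀ = log₂(6) = 2.5850 bits; with the given probabilities H = 2.4198 bits.
b·(H₀ − H) = 55 × (2.5850 − 2.4198) = 9.09 ms.

9 ms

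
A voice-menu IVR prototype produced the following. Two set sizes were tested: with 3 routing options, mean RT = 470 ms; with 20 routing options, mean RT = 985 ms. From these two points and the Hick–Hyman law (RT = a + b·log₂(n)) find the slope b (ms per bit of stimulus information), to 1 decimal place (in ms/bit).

188.2 ms/bit

Slope: b = (985 − 470) / (log₂ 20 − log₂ 3) = 515/2.7370 = 188.165 ms/bit.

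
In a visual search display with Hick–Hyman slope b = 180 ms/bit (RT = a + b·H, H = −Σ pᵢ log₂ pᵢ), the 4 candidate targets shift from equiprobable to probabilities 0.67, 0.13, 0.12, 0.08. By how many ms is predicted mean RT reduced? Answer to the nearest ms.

103 ms

Equiprobable entropy H₀ = log₂ 4 = 2.0000 bits.
Skewed entropy H = −Σ pᵢ log₂ pᵢ = 1.4283 bits.
ΔRT = b·(H₀ − H) = 180 × 0.5717 = 102.90 ms.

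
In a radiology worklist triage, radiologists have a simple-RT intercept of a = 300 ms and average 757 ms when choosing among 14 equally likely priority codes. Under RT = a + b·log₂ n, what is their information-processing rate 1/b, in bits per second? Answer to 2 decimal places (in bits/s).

Choice component = 757 − 300 = 457 ms over log₂(14) = 3.8074 bits.
b = 457 / 3.8074 = 120.031 ms/bit, so 1/b = 8.331 bits/s.

8.33 bits/s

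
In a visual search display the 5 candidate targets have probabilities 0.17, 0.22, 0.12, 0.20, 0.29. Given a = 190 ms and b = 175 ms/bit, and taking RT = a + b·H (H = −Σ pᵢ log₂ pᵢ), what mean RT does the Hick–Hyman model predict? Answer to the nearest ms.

586 ms

Entropy contributions −pᵢ log₂ pᵢ: 0.4346, 0.4806, 0.3671, 0.4644, 0.5179; sum H = 2.2645 bits.
RT = a + bH = 190 + 175·2.2645 = 586.29 ms.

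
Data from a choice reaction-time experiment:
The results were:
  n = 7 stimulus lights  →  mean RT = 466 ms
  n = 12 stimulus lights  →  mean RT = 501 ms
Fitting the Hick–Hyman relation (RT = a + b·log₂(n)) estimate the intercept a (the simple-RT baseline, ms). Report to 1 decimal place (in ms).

Slope: b = (501 − 466) / (log₂ 12 − log₂ 7) = 35/0.7776 = 45.010 ms/bit.
a = RT₁ − b·log₂ n₁ = 466 − 45.010 × 2.8074 = 339.641 ms.

339.6 ms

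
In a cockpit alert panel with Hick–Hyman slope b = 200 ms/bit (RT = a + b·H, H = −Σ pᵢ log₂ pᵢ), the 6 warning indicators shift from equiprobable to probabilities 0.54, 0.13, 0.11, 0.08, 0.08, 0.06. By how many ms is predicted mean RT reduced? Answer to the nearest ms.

Equiprobable entropy H₀ = log₂ 6 = 2.5850 bits.
Skewed entropy H = −Σ pᵢ log₂ pᵢ = 2.0395 bits.
ΔRT = b·(H₀ − H) = 200 × 0.5454 = 109.09 ms.

109 ms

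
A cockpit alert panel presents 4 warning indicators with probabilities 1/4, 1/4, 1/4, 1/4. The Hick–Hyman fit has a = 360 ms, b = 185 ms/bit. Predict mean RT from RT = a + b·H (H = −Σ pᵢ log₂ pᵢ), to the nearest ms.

730 ms

H = −Σ pᵢ log₂ pᵢ = 0.25·2 + 0.25·2 + 0.25·2 + 0.25·2 = 2.000 bits.
RT = 360 + 185 × 2.000 = 730.00 ms.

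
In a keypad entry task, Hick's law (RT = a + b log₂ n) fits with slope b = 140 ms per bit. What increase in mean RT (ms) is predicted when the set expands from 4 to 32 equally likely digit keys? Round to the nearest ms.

420 ms

The intercept a cancels: ΔRT = b·(log₂ n₂ − log₂ n₁) = b·log₂(n₂/n₁).
log₂(32) − log₂(4) = log₂(32/4) = log₂(8) = 3.
ΔRT = 140 × 3.0000 = 420.000 ms.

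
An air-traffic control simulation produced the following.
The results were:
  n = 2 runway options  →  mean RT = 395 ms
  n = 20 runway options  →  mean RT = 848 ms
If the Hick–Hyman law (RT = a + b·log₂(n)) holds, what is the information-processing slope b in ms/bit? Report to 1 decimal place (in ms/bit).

136.4 ms/bit

b = (RT₂ − RT₁)/(log₂ n₂ − log₂ n₁) = (848 − 395)/(4.3219 − 1) = 136.367 ms/bit.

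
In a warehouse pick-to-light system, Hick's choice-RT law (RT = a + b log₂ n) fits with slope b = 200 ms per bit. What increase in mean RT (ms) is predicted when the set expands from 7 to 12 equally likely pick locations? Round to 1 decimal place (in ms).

155.5 ms

The intercept a cancels: ΔRT = b·(log₂ n₂ − log₂ n₁) = b·log₂(n₂/n₁).
log₂(12) − log₂(7) = 3.5850 − 2.8074 = 0.7776.
ΔRT = 200 × 0.7776 = 155.522 ms.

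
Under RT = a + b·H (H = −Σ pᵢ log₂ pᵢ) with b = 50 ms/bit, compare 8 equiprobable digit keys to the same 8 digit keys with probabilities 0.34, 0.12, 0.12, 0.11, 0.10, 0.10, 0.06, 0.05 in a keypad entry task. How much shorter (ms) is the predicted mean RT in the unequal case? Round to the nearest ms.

The RT saving is b·ΔH. Equiprobable H₀ = log₂(8) = 3.0000 bits; with the given probabilities H = 2.7376 bits.
b·(H₀ − H) = 50 × (3.0000 − 2.7376) = 13.12 ms.

13 ms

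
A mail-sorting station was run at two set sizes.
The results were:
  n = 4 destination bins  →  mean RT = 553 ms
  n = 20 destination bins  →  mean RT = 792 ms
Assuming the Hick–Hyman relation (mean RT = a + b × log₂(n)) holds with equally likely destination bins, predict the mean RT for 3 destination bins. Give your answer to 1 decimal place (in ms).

510.3 ms

Solve the two-equation system in a and b:
  b = (792 − 553) / (log₂ 20 − log₂ 4) = 239 / (4.3219 − 2) = 102.932 ms/bit
  a = 553 − 102.932 × 2 = 347.137 ms
Then RT(3) = 347.137 + 102.932 × log₂ 3 = 347.137 + 102.932 × 1.5850 ≈ 510.279 ms.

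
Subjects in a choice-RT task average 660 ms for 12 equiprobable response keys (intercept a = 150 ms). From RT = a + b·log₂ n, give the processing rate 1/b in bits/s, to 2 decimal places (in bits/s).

7.03 bits/s

b = (660 − 150)/log₂ 12 = 510/3.5850 = 142.261 ms per bit = 0.14226 s/bit; the reciprocal is 7.029 bits/s.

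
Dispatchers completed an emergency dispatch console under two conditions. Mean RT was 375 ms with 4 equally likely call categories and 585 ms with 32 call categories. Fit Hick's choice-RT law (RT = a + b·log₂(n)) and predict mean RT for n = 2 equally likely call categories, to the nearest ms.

305 ms

Fit slope and intercept:
  b = (585 − 375) / (log₂ 32 − log₂ 4) = 210 / (5 − 2) = 70 ms/bit
  a = 375 − 70 × 2 = 235 ms
Then RT(2) = 235 + 70 × log₂ 2 = 235 + 70 × 1 ≈ 305.000 ms.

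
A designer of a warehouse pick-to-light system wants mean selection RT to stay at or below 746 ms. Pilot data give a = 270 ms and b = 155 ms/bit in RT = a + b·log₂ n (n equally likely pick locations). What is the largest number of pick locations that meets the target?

Information budget: (746 − 270)/155 = 3.0710 bits, so n ≤ 2^3.0710 = 8.403 → at most 8.

8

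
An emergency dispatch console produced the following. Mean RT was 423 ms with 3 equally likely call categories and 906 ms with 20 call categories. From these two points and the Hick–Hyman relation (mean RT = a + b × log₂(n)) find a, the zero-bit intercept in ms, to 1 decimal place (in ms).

Slope: b = (906 − 423) / (log₂ 20 − log₂ 3) = 483/2.7370 = 176.473 ms/bit.
Intercept: a = 423 − 176.473·log₂(3) = 143.297 ms.

143.3 ms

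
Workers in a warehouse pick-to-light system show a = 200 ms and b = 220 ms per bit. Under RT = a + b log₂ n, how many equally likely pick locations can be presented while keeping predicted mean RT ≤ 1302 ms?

Set 200 + 220·log₂ n ≤ 1302 → log₂ n ≤ (1302 − 200)/220 = 5.0091.
So n ≤ 2^5.0091 = 32.202; the largest integer n is 32.

32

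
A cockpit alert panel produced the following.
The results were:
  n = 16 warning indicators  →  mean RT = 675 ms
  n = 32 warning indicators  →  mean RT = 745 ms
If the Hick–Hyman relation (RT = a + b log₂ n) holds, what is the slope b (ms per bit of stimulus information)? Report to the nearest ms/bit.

b = (RT₂ − RT₁)/(log₂ n₂ − log₂ n₁) = (745 − 675)/(5 − 4) = 70 ms/bit.

70 ms/bit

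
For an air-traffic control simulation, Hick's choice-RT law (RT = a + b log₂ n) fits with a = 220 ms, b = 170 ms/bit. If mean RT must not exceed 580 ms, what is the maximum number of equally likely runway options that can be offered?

Set 220 + 170·log₂ n ≤ 580 → log₂ n ≤ (580 − 220)/170 = 2.1176.
So n ≤ 2^2.1176 = 4.340; the largest integer n is 4.

4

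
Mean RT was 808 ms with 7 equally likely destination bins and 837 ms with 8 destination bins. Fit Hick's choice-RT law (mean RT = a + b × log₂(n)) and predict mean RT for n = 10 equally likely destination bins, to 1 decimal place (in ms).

With log₂ n on the abscissa the relation is linear; from the two conditions:
  b = (837 − 808) / (log₂ 8 − log₂ 7) = 29 / (3 − 2.8074) = 150.536 ms/bit
  a = 808 − 150.536 × 2.8074 = 385.392 ms
Then RT(10) = 385.392 + 150.536 × log₂ 10 = 385.392 + 150.536 × 3.3219 ≈ 885.462 ms.

885.5 ms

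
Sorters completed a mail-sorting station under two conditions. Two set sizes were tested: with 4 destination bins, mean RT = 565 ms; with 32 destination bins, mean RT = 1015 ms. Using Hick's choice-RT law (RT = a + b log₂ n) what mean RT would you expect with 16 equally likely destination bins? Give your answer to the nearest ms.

RT is linear in log₂ n, so two points fix the line:
  b = (1015 − 565) / (log₂ 32 − log₂ 4) = 450 / (5 − 2) = 150 ms/bit
  a = 565 − 150 × 2 = 265 ms
Then RT(16) = 265 + 150 × log₂ 16 = 265 + 150 × 4 ≈ 865.000 ms.

865 ms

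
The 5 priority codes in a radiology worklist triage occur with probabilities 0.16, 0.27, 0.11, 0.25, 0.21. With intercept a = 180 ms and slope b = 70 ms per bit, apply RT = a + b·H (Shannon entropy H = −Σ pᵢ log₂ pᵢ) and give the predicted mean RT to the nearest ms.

338 ms

Entropy contributions −pᵢ log₂ pᵢ: 0.4230, 0.5100, 0.3503, 0.5000, 0.4728; sum H = 2.2561 bits.
RT = a + bH = 180 + 70·2.2561 = 337.93 ms.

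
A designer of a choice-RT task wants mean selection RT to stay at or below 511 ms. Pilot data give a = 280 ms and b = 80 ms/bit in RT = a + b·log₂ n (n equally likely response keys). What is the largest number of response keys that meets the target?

7

Set 280 + 80·log₂ n ≤ 511 → log₂ n ≤ (511 − 280)/80 = 2.8875.
So n ≤ 2^2.8875 = 7.400; the largest integer n is 7.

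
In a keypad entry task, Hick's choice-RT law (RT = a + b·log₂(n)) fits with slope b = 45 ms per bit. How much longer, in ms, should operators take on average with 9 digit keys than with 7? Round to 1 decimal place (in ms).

Only the slope matters, since a is common to both: ΔRT = b·log₂(n₂/n₁).
log₂(9) − log₂(7) = 3.1699 − 2.8074 = 0.3626.
ΔRT = 45 × 0.3626 = 16.316 ms.

16.3 ms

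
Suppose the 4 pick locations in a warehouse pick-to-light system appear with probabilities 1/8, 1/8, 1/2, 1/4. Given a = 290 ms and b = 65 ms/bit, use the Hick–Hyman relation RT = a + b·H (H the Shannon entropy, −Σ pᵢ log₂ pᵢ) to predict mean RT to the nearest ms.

404 ms

H = −Σ pᵢ log₂ pᵢ = 0.125·3 + 0.125·3 + 0.5·1 + 0.25·2 = 1.750 bits.
RT = 290 + 65 × 1.750 = 403.75 ms.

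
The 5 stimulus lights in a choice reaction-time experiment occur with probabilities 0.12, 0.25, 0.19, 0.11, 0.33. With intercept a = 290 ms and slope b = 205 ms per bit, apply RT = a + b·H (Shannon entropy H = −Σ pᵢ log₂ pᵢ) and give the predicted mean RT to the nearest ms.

H = 0.12·log₂(1/0.12) + 0.25·log₂(1/0.25) + 0.19·log₂(1/0.19) + 0.11·log₂(1/0.11) + 0.33·log₂(1/0.33) = 2.2004 bits.
RT = 290 + 205 × 2.2004 = 741.08 ms.

741 ms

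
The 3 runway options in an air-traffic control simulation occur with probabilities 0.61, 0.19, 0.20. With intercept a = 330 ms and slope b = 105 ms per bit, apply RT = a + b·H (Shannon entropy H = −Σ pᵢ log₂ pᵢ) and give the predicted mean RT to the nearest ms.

Entropy contributions −pᵢ log₂ pᵢ: 0.4350, 0.4552, 0.4644; sum H = 1.3546 bits.
RT = a + bH = 330 + 105·1.3546 = 472.23 ms.

472 ms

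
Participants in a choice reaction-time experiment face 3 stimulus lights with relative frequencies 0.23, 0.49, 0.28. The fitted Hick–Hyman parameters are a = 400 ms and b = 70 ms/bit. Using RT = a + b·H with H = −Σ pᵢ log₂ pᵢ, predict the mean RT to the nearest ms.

505 ms

Entropy contributions −pᵢ log₂ pᵢ: 0.4877, 0.5043, 0.5142; sum H = 1.5062 bits.
RT = a + bH = 400 + 70·1.5062 = 505.43 ms.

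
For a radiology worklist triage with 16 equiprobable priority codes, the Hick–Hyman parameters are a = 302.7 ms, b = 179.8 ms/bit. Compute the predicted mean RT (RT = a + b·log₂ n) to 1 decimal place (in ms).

1021.9 ms

log₂(16) = 4 bits, so RT = 302.7 + 179.8 × 4 ≈ 1021.900 ms.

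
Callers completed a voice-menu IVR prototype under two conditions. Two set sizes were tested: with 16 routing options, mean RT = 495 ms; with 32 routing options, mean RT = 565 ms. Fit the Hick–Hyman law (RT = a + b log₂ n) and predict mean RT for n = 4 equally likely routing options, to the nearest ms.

Fit slope and intercept:
  b = (565 − 495) / (log₂ 32 − log₂ 16) = 70 / (5 − 4) = 70 ms/bit
  a = 495 − 70 × 4 = 215 ms
Then RT(4) = 215 + 70 × log₂ 4 = 215 + 70 × 2 ≈ 355.000 ms.

355 ms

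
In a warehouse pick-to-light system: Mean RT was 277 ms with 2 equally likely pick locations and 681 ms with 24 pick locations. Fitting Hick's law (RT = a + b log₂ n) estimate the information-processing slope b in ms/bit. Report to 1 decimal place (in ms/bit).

The slope on a log₂ axis is (681 − 277) / (4.5850 − 1) = 112.693 ms/bit.

112.7 ms/bit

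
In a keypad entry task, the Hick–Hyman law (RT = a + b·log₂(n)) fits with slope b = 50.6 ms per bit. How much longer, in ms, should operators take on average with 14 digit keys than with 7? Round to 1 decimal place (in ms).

The intercept a cancels: ΔRT = b·(log₂ n₂ − log₂ n₁) = b·log₂(n₂/n₁).
log₂(14) − log₂(7) = log₂(14/7) = log₂(2) = 1.
ΔRT = 50.6 × 1.0000 = 50.600 ms.

50.6 ms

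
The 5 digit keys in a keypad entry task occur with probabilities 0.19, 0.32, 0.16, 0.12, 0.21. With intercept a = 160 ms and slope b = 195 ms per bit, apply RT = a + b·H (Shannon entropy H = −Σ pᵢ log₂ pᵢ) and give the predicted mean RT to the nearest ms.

598 ms

H = 0.19·log₂(1/0.19) + 0.32·log₂(1/0.32) + 0.16·log₂(1/0.16) + 0.12·log₂(1/0.12) + 0.21·log₂(1/0.21) = 2.2442 bits.
RT = 160 + 195 × 2.2442 = 597.61 ms.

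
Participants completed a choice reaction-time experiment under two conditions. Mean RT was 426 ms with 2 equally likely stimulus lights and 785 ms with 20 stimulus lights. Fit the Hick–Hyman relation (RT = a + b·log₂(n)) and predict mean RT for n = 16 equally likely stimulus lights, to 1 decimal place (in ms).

750.2 ms

Solve the two-equation system in a and b:
  b = (785 − 426) / (log₂ 20 − log₂ 2) = 359 / (4.3219 − 1) = 108.070 ms/bit
  a = 426 − 108.070 × 1 = 317.930 ms
Then RT(16) = 317.930 + 108.070 × log₂ 16 = 317.930 + 108.070 × 4 ≈ 750.209 ms.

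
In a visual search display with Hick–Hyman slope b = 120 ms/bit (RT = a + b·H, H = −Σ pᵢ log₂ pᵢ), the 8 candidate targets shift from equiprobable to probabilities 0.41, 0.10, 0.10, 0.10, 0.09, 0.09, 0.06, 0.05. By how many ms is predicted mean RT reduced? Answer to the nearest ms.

47 ms

The RT saving is b·ΔH. Equiprobable H₀ = log₂(8) = 3.0000 bits; with the given probabilities H = 2.6089 bits.
b·(H₀ − H) = 120 × (3.0000 − 2.6089) = 46.93 ms.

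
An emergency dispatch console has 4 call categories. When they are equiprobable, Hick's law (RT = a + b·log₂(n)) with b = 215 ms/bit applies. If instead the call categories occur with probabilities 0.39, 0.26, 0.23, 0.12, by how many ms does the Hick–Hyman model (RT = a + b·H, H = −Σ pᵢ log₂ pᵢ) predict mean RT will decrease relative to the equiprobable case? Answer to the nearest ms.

24 ms

Equiprobable entropy H₀ = log₂ 4 = 2.0000 bits.
Skewed entropy H = −Σ pᵢ log₂ pᵢ = 1.8898 bits.
ΔRT = b·(H₀ − H) = 215 × 0.1102 = 23.69 ms.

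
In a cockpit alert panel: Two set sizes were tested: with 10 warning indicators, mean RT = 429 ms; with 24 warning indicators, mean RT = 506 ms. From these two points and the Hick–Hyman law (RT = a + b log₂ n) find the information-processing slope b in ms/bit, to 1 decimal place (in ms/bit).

Slope: b = (506 − 429) / (log₂ 24 − log₂ 10) = 77/1.2630 = 60.964 ms/bit.

61.0 ms/bit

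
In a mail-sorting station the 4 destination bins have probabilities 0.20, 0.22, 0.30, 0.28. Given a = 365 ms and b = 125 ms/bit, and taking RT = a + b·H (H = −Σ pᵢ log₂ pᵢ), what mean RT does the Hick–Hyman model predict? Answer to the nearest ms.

Entropy contributions −pᵢ log₂ pᵢ: 0.4644, 0.4806, 0.5211, 0.5142; sum H = 1.9803 bits.
RT = a + bH = 365 + 125·1.9803 = 612.53 ms.

613 ms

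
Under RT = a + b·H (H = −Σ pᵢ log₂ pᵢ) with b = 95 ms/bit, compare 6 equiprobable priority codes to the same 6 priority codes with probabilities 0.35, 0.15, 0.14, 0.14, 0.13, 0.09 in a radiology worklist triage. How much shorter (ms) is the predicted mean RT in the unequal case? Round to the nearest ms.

15 ms

Equiprobable entropy H₀ = log₂ 6 = 2.5850 bits.
Skewed entropy H = −Σ pᵢ log₂ pᵢ = 2.4302 bits.
ΔRT = b·(H₀ − H) = 95 × 0.1548 = 14.71 ms.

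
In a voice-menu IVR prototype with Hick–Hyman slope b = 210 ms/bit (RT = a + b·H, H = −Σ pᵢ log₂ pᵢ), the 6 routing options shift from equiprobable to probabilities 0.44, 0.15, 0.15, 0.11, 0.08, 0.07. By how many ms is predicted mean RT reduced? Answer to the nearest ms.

70 ms

Equiprobable entropy H₀ = log₂ 6 = 2.5850 bits.
Skewed entropy H = −Σ pᵢ log₂ pᵢ = 2.2526 bits.
ΔRT = b·(H₀ − H) = 210 × 0.3324 = 69.80 ms.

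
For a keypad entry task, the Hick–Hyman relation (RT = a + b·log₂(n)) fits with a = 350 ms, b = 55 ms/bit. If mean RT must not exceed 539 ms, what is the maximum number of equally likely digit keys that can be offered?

Set 350 + 55·log₂ n ≤ 539 → log₂ n ≤ (539 − 350)/55 = 3.4364.
So n ≤ 2^3.4364 = 10.826; the largest integer n is 10.

10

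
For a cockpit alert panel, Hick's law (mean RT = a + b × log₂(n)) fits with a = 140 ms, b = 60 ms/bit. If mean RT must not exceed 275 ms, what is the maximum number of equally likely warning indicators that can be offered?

4

Information budget: (275 − 140)/60 = 2.2500 bits, so n ≤ 2^2.2500 = 4.757 → at most 4.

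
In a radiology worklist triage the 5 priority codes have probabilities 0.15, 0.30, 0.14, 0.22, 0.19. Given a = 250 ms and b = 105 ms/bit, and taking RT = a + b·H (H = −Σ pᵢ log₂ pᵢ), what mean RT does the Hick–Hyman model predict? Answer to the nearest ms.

488 ms

Entropy contributions −pᵢ log₂ pᵢ: 0.4105, 0.5211, 0.3971, 0.4806, 0.4552; sum H = 2.2645 bits.
RT = a + bH = 250 + 105·2.2645 = 487.78 ms.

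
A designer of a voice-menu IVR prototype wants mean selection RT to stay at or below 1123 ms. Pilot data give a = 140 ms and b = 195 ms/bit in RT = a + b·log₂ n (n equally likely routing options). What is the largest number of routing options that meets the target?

195·log₂ n ≤ 1123 − 140 = 983, giving log₂ n ≤ 5.0410 and n ≤ 32.923. The largest whole number is 32.

32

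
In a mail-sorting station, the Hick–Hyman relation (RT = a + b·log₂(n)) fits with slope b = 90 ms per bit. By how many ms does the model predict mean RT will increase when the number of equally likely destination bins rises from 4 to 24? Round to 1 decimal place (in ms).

The intercept a cancels: ΔRT = b·(log₂ n₂ − log₂ n₁) = b·log₂(n₂/n₁).
log₂(24) − log₂(4) = 4.5850 − 2 = 2.5850.
ΔRT = 90 × 2.5850 = 232.647 ms.

232.6 ms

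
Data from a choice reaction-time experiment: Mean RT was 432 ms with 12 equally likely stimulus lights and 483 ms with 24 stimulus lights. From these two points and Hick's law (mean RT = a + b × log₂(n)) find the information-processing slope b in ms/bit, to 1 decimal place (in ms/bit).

51.0 ms/bit

b = (RT₂ − RT₁)/(log₂ n₂ − log₂ n₁) = (483 − 432)/(4.5850 − 3.5850) = 51.000 ms/bit.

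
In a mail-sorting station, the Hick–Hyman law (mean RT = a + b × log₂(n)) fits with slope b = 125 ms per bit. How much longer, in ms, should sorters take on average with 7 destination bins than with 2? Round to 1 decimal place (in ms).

The intercept a cancels: ΔRT = b·(log₂ n₂ − log₂ n₁) = b·log₂(n₂/n₁).
log₂(7) − log₂(2) = 2.8074 − 1 = 1.8074.
ΔRT = 125 × 1.8074 = 225.919 ms.

225.9 ms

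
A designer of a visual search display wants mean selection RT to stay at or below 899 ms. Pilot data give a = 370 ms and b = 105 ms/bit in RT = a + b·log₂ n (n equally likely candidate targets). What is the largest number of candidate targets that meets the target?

32

Set 370 + 105·log₂ n ≤ 899 → log₂ n ≤ (899 − 370)/105 = 5.0381.
So n ≤ 2^5.0381 = 32.856; the largest integer n is 32.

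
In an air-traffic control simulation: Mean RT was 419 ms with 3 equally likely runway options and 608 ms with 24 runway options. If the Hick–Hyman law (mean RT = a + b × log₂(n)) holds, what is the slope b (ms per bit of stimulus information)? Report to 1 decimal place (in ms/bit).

63.0 ms/bit

The slope on a log₂ axis is (608 − 419) / (4.5850 − 1.5850) = 63.000 ms/bit.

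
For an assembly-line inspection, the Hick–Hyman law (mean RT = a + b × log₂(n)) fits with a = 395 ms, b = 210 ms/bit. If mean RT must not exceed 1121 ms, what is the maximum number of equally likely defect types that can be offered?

10

Set 395 + 210·log₂ n ≤ 1121 → log₂ n ≤ (1121 − 395)/210 = 3.4571.
So n ≤ 2^3.4571 = 10.983; the largest integer n is 10.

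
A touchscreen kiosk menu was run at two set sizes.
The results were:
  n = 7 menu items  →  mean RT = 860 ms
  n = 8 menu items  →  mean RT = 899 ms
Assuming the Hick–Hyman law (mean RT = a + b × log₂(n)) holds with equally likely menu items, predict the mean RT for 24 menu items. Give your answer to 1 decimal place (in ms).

1219.9 ms

RT is linear in log₂ n, so two points fix the line:
  b = (899 − 860) / (log₂ 8 − log₂ 7) = 39 / (3 − 2.8074) = 202.445 ms/bit
  a = 860 − 202.445 × 2.8074 = 291.666 ms
Then RT(24) = 291.666 + 202.445 × log₂ 24 = 291.666 + 202.445 × 4.5850 ≈ 1219.867 ms.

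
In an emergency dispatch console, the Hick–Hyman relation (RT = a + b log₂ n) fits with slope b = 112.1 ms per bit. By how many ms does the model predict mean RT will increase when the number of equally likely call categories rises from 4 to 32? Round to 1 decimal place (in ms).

336.3 ms

ΔRT = (a + b log₂ n₂) − (a + b log₂ n₁) = b·(log₂ n₂ − log₂ n₁).
log₂(32) − log₂(4) = log₂(32/4) = log₂(8) = 3.
ΔRT = 112.1 × 3.0000 = 336.300 ms.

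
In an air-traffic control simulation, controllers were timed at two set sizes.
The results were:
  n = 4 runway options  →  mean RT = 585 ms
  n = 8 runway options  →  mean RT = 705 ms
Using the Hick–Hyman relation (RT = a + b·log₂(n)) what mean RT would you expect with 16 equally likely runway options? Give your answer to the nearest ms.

Solve the two-equation system in a and b:
  b = (705 − 585) / (log₂ 8 − log₂ 4) = 120 / (3 − 2) = 120 ms/bit
  a = 585 − 120 × 2 = 345 ms
Then RT(16) = 345 + 120 × log₂ 16 = 345 + 120 × 4 ≈ 825.000 ms.

825 ms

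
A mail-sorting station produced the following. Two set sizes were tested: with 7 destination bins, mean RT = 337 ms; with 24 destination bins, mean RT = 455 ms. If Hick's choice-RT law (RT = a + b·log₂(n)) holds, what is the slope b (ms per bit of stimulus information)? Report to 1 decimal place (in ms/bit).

Slope: b = (455 − 337) / (log₂ 24 − log₂ 7) = 118/1.7776 = 66.381 ms/bit.

66.4 ms/bit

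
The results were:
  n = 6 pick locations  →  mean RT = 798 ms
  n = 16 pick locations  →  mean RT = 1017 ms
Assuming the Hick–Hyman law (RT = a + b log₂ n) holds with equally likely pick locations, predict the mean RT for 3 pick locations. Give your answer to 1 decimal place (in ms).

643.2 ms

RT is linear in log₂ n, so two points fix the line:
  b = (1017 − 798) / (log₂ 16 − log₂ 6) = 219 / (4 − 2.5850) = 154.766 ms/bit
  a = 798 − 154.766 × 2.5850 = 397.935 ms
Then RT(3) = 397.935 + 154.766 × log₂ 3 = 397.935 + 154.766 × 1.5850 ≈ 643.234 ms.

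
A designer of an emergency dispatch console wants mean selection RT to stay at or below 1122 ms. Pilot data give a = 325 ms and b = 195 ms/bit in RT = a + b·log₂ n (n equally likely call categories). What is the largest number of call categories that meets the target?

16

195·log₂ n ≤ 1122 − 325 = 797, giving log₂ n ≤ 4.0872 and n ≤ 16.997. The largest whole number is 16.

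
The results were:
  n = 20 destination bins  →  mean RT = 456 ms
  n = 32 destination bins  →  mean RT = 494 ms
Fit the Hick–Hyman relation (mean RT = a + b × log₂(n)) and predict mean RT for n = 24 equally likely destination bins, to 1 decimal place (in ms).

RT is linear in log₂ n, so two points fix the line:
  b = (494 − 456) / (log₂ 32 − log₂ 20) = 38 / (5 − 4.3219) = 56.041 ms/bit
  a = 456 − 56.041 × 4.3219 = 213.794 ms
Then RT(24) = 213.794 + 56.041 × log₂ 24 = 213.794 + 56.041 × 4.5850 ≈ 470.741 ms.

470.7 ms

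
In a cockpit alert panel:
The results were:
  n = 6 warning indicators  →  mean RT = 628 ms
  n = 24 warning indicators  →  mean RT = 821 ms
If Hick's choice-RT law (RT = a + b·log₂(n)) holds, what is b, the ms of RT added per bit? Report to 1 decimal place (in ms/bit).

The slope on a log₂ axis is (821 − 628) / (4.5850 − 2.5850) = 96.500 ms/bit.

96.5 ms/bit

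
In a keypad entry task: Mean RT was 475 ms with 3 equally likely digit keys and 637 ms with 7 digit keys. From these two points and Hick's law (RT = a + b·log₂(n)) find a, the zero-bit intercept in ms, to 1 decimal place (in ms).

264.9 ms

b = (RT₂ − RT₁)/(log₂ n₂ − log₂ n₁) = (637 − 475)/(2.8074 − 1.5850) = 132.527 ms/bit.
a = RT₁ − b·log₂ n₁ = 475 − 132.527 × 1.5850 = 264.950 ms.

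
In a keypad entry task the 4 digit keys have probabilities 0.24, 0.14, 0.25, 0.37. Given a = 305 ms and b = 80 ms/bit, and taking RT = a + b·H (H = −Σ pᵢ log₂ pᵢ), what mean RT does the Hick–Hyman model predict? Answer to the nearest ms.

459 ms

H = 0.24·log₂(1/0.24) + 0.14·log₂(1/0.14) + 0.25·log₂(1/0.25) + 0.37·log₂(1/0.37) = 1.9220 bits.
RT = 305 + 80 × 1.9220 = 458.76 ms.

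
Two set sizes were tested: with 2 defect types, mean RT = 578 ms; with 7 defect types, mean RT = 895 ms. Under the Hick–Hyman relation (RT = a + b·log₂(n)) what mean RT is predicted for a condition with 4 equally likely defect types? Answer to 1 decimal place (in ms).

With log₂ n on the abscissa the relation is linear; from the two conditions:
  b = (895 − 578) / (log₂ 7 − log₂ 2) = 317 / (2.8074 − 1) = 175.394 ms/bit
  a = 578 − 175.394 × 1 = 402.606 ms
Then RT(4) = 402.606 + 175.394 × log₂ 4 = 402.606 + 175.394 × 2 ≈ 753.394 ms.

753.4 ms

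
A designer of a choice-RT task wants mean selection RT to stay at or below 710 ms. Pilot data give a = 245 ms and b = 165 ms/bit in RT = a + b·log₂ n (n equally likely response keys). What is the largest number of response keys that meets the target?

Set 245 + 165·log₂ n ≤ 710 → log₂ n ≤ (710 − 245)/165 = 2.8182.
So n ≤ 2^2.8182 = 7.053; the largest integer n is 7.

7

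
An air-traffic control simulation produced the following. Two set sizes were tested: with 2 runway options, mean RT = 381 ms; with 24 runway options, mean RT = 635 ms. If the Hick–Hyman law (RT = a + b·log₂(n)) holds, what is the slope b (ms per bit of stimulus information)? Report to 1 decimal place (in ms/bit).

70.9 ms/bit

Slope: b = (635 − 381) / (log₂ 24 − log₂ 2) = 254/3.5850 = 70.852 ms/bit.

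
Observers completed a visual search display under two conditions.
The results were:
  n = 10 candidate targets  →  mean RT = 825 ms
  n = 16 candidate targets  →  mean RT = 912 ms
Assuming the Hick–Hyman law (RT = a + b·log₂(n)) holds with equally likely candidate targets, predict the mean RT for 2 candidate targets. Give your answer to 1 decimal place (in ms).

With log₂ n on the abscissa the relation is linear; from the two conditions:
  b = (912 − 825) / (log₂ 16 − log₂ 10) = 87 / (4 − 3.3219) = 128.305 ms/bit
  a = 825 − 128.305 × 3.3219 = 398.780 ms
Then RT(2) = 398.780 + 128.305 × log₂ 2 = 398.780 + 128.305 × 1 ≈ 527.085 ms.

527.1 ms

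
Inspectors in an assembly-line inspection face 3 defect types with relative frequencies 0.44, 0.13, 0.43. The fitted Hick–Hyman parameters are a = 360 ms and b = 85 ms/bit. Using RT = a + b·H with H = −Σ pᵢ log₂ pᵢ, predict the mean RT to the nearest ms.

481 ms

H = 0.44·log₂(1/0.44) + 0.13·log₂(1/0.13) + 0.43·log₂(1/0.43) = 1.4274 bits.
RT = 360 + 85 × 1.4274 = 481.33 ms.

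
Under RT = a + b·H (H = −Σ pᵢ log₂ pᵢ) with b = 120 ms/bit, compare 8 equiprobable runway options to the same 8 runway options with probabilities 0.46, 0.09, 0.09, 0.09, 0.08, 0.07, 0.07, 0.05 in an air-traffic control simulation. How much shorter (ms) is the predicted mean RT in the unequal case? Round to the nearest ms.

The RT saving is b·ΔH. Equiprobable H₀ = log₂(8) = 3.0000 bits; with the given probabilities H = 2.4980 bits.
b·(H₀ − H) = 120 × (3.0000 − 2.4980) = 60.24 ms.

60 ms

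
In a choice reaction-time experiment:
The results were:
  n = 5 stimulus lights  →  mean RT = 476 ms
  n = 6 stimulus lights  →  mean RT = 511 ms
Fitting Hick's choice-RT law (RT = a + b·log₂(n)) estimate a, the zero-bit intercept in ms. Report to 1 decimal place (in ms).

167.0 ms

The slope on a log₂ axis is (511 − 476) / (2.5850 − 2.3219) = 133.062 ms/bit.
Intercept: a = 476 − 133.062·log₂(5) = 167.039 ms.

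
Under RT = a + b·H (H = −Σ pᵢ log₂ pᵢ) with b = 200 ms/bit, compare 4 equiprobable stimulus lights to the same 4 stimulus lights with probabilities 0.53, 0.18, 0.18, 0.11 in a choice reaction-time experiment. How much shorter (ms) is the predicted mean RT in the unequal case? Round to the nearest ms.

Equiprobable entropy H₀ = log₂ 4 = 2.0000 bits.
Skewed entropy H = −Σ pᵢ log₂ pᵢ = 1.7263 bits.
ΔRT = b·(H₀ − H) = 200 × 0.2737 = 54.73 ms.

55 ms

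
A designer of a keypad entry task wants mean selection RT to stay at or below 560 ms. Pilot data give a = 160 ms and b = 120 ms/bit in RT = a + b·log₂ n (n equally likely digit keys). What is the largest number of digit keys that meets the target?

10

120·log₂ n ≤ 560 − 160 = 400, giving log₂ n ≤ 3.3333 and n ≤ 10.079. The largest whole number is 10.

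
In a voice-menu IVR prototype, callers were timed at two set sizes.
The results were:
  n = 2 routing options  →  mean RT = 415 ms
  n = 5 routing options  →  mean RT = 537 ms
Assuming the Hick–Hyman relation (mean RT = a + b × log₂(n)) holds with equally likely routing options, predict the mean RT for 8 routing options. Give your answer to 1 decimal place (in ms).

With log₂ n on the abscissa the relation is linear; from the two conditions:
  b = (537 − 415) / (log₂ 5 − log₂ 2) = 122 / (2.3219 − 1) = 92.289 ms/bit
  a = 415 − 92.289 × 1 = 322.711 ms
Then RT(8) = 322.711 + 92.289 × log₂ 8 = 322.711 + 92.289 × 3 ≈ 599.579 ms.

599.6 ms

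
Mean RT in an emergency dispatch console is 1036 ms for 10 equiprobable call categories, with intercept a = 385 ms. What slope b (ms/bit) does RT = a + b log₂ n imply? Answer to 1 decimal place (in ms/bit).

196.0 ms/bit

log₂(10) = 3.3219 bits.
b = (RT − a)/log₂ n = (1036 − 385) / 3.3219 = 195.971 ms/bit.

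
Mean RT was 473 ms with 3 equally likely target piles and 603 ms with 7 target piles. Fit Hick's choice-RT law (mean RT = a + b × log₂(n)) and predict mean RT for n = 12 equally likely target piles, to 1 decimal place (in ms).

Solve the two-equation system in a and b:
  b = (603 − 473) / (log₂ 7 − log₂ 3) = 130 / (2.8074 − 1.5850) = 106.349 ms/bit
  a = 473 − 106.349 × 1.5850 = 304.441 ms
Then RT(12) = 304.441 + 106.349 × log₂ 12 = 304.441 + 106.349 × 3.5850 ≈ 685.698 ms.

685.7 ms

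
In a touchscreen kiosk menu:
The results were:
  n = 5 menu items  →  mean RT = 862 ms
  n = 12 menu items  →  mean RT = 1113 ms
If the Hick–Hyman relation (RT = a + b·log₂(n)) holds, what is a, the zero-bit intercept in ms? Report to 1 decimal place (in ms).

b = (RT₂ − RT₁)/(log₂ n₂ − log₂ n₁) = (1113 − 862)/(3.5850 − 2.3219) = 198.728 ms/bit.
a = RT₁ − b·log₂ n₁ = 862 − 198.728 × 2.3219 = 400.568 ms.

400.6 ms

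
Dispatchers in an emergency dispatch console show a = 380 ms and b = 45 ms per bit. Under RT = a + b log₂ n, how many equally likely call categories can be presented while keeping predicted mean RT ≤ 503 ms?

6

45·log₂ n ≤ 503 − 380 = 123, giving log₂ n ≤ 2.7333 and n ≤ 6.650. The largest whole number is 6.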